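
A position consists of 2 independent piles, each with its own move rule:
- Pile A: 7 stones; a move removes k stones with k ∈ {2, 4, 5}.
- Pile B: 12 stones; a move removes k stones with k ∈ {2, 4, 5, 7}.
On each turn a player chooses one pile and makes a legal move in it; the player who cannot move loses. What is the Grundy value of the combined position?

1

For pile A, compute g(0), g(1), … with moves {2, 4, 5}:
g(0) = mex{} = 0
g(1) = mex{} = 0
g(2) = mex{0} = 1
g(3) = mex{0} = 1
g(4) = mex{0,1} = 2
g(5) = mex{0,1} = 2
g(6) = mex{0,1,2} = 3
g(7) = mex{1,2} = 0
So g(7) = 0.
Build the Grundy sequence for pile B with g(k) = mex{g(k−s) : s ∈ {2, 4, 5, 7}, s ≤ k}:
g(0) = mex{} = 0
g(1) = mex{} = 0
g(2) = mex{0} = 1
g(3) = mex{0} = 1
g(4) = mex{0,1} = 2
g(5) = mex{0,1} = 2
g(6) = mex{0,1,2} = 3
g(7) = mex{0,1,2} = 3
g(8) = mex{0,1,2,3} = 4
g(9) = mex{1,2,3} = 0
g(10) = mex{1,2,3,4} = 0
g(11) = mex{0,2,3} = 1
g(12) = mex{0,2,3,4} = 1
So g(12) = 1.
By the Sprague-Grundy theorem, the Grundy value of a sum of independent games is the XOR of the component values.
Combined value = 0 ⊕ 1 = 1.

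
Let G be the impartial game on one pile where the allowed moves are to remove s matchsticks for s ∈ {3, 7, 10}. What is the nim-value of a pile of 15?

0

Grundy values for subtraction set {3, 7, 10}:
k:     0  1  2  3  4  5  6  7  8  9 10 11 12 13 14 15
g(k):  0  0  0  1  1  1  0  2  2  1  3  3  2  2  0  0
So g(15) = 0.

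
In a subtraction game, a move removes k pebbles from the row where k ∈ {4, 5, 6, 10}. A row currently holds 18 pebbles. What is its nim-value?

Build the Grundy sequence with g(k) = mex{g(k−s) : s ∈ {4, 5, 6, 10}, s ≤ k}:
k:     0  1  2  3  4  5  6  7  8  9 10 11 12 13 14 15 16 17 18
g(k):  0  0  0  0  1  1  1  1  2  2  2  2  3  3  0  0  0  0  1
So g(18) = 1.

1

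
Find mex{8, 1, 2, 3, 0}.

The values 0, 1, 2, 3 are all present; 4 is the first non-negative integer missing from the set.

4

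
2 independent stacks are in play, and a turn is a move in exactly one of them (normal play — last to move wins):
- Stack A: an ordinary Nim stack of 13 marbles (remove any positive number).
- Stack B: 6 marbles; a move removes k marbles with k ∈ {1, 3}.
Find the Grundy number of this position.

Stack A is a plain Nim stack of size 13, so its Grundy value is 13.
Build the Grundy sequence for stack B with g(k) = mex{g(k−s) : s ∈ {1, 3}, s ≤ k}:
k:     0  1  2  3  4  5  6
g(k):  0  1  0  1  0  1  0
So g(6) = 0.
By the Sprague-Grundy theorem, the Grundy value of a sum of independent games is the XOR of the component values.
Combined value = 13 ⊕ 0 = 13.

13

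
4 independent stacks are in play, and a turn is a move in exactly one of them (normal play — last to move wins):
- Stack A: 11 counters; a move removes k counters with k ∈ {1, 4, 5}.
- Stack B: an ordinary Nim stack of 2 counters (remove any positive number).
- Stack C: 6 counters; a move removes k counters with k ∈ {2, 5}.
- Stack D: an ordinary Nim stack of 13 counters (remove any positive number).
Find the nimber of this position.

Grundy values for stack A (subtraction set {1, 4, 5}):
g(0) = mex{} = 0
g(1) = mex{0} = 1
g(2) = mex{1} = 0
g(3) = mex{0} = 1
g(4) = mex{0,1} = 2
g(5) = mex{0,1,2} = 3
g(6) = mex{0,1,3} = 2
g(7) = mex{0,1,2} = 3
g(8) = mex{1,2,3} = 0
g(9) = mex{0,2,3} = 1
g(10) = mex{1,2,3} = 0
g(11) = mex{0,2,3} = 1
So g(11) = 1.
Stack B is a plain Nim stack of size 2, so its Grundy value is 2.
Build the Grundy sequence for stack C with g(k) = mex{g(k−s) : s ∈ {2, 5}, s ≤ k}:
k:     0  1  2  3  4  5  6
g(k):  0  0  1  1  0  2  1
So g(6) = 1.
Stack D is a plain Nim stack of size 13, so its Grundy value is 13.
The value of a disjunctive sum is the nim-sum of the parts.
Combined value = 1 XOR 2 XOR 1 XOR 13 = 15.

15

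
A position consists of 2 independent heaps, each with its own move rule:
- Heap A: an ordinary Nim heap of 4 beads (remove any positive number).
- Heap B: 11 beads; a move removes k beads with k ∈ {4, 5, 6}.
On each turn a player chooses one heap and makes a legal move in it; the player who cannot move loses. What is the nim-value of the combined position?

4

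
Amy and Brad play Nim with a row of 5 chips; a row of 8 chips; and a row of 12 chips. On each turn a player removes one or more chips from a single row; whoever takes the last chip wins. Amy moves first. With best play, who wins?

Nim-sum: 5 XOR 8 XOR 12 = 1.
The nim-sum is 1 ≠ 0, so this is an N-position: the player to move can win; Amy has a winning move.

Amy wins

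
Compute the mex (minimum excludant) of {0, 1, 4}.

The values 0, 1 are all present; 2 is the first non-negative integer missing from the set.

2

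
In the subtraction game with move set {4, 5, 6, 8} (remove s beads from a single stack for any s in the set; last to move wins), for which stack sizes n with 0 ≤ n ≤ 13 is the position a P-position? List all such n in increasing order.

0, 1, 2, 3, 12, 13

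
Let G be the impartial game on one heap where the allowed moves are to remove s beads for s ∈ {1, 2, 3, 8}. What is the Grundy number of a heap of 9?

0

Grundy values for subtraction set {1, 2, 3, 8}:
g(0) = mex{} = 0
g(1) = mex{0} = 1
g(2) = mex{0,1} = 2
g(3) = mex{0,1,2} = 3
g(4) = mex{1,2,3} = 0
g(5) = mex{0,2,3} = 1
g(6) = mex{0,1,3} = 2
g(7) = mex{0,1,2} = 3
g(8) = mex{0,1,2,3} = 4
g(9) = mex{1,2,3,4} = 0
So g(9) = 0.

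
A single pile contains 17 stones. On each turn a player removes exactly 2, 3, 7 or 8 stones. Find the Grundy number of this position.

1

Build the Grundy sequence with g(k) = mex{g(k−s) : s ∈ {2, 3, 7, 8}, s ≤ k}:
k:     0  1  2  3  4  5  6  7  8  9 10 11 12 13 14 15 16 17
g(k):  0  0  1  1  2  0  0  1  1  2  0  0  1  1  2  0  0  1
So g(17) = 1.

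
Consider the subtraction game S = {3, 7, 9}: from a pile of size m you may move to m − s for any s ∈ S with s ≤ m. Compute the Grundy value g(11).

3

Build the Grundy sequence with g(k) = mex{g(k−s) : s ∈ {3, 7, 9}, s ≤ k}:
k:     0  1  2  3  4  5  6  7  8  9 10 11
g(k):  0  0  0  1  1  1  0  2  2  1  3  3
So g(11) = 3.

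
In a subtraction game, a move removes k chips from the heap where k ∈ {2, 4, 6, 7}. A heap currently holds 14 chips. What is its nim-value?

2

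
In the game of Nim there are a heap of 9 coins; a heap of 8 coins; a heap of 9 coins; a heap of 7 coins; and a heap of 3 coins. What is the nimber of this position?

12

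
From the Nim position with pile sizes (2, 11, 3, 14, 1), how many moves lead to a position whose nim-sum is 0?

Compute the nim-sum pairwise:
2 XOR 11 = 9
9 XOR 3 = 10
10 XOR 14 = 4
4 XOR 1 = 5
The overall nim-sum is X = 5. A pile of size p has a winning move iff p XOR X < p (reduce it to p XOR X).
  2: 2 XOR 5 = 7 ≥ 2 — no move.
  11: 11 XOR 5 = 14 ≥ 11 — no move.
  3: 3 XOR 5 = 6 ≥ 3 — no move.
  14: 14 XOR 5 = 11 < 14 — winning move (to 11).
  1: 1 XOR 5 = 4 ≥ 1 — no move.
That gives 1 winning move.

1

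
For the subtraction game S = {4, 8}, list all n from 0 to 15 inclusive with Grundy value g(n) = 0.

0, 1, 2, 3, 12, 13, 14, 15

Compute g(0), g(1), … for moves {4, 8}:
k:     0  1  2  3  4  5  6  7  8  9 10 11 12 13 14 15
g(k):  0  0  0  0  1  1  1  1  2  2  2  2  0  0  0  0
The P-positions (g = 0) in 0..15 are 0, 1, 2, 3, 12, 13, 14, 15.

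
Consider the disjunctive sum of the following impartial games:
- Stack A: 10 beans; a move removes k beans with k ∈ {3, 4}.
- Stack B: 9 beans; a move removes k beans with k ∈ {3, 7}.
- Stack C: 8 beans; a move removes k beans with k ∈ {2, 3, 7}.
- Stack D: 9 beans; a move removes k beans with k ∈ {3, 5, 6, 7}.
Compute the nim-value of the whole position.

Grundy values for stack A (subtraction set {3, 4}):
k:     0  1  2  3  4  5  6  7  8  9 10
g(k):  0  0  0  1  1  1  2  0  0  0  1
So g(10) = 1.
Grundy values for stack B (subtraction set {3, 7}):
k:     0  1  2  3  4  5  6  7  8  9
g(k):  0  0  0  1  1  1  0  2  2  1
So g(9) = 1.
For stack C, compute g(0), g(1), … with moves {2, 3, 7}:
k:     0  1  2  3  4  5  6  7  8
g(k):  0  0  1  1  2  0  0  1  1
So g(8) = 1.
For stack D, compute g(0), g(1), … with moves {3, 5, 6, 7}:
g(0) = mex{} = 0
g(1) = mex{} = 0
g(2) = mex{} = 0
g(3) = mex{0} = 1
g(4) = mex{0} = 1
g(5) = mex{0} = 1
g(6) = mex{0,1} = 2
g(7) = mex{0,1} = 2
g(8) = mex{0,1} = 2
g(9) = mex{0,1,2} = 3
So g(9) = 3.
By the Sprague-Grundy theorem, the Grundy value of a sum of independent games is the XOR of the component values.
Combined value = 1 ⊕ 1 ⊕ 1 ⊕ 3 = 2.

2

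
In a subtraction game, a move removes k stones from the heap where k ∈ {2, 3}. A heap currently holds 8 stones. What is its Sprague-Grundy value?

1

Grundy values for subtraction set {2, 3}:
g(0) = mex{} = 0
g(1) = mex{} = 0
g(2) = mex{0} = 1
g(3) = mex{0} = 1
g(4) = mex{0,1} = 2
g(5) = mex{1} = 0
g(6) = mex{1,2} = 0
g(7) = mex{0,2} = 1
g(8) = mex{0} = 1
So g(8) = 1.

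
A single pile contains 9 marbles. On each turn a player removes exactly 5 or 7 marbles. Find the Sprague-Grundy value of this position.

Grundy values for subtraction set {5, 7}:
g(0) = mex{} = 0
g(1) = mex{} = 0
g(2) = mex{} = 0
g(3) = mex{} = 0
g(4) = mex{} = 0
g(5) = mex{0} = 1
g(6) = mex{0} = 1
g(7) = mex{0} = 1
g(8) = mex{0} = 1
g(9) = mex{0} = 1
So g(9) = 1.

1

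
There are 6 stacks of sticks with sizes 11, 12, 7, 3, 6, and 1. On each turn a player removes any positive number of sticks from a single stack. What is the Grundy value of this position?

4

Nim-sum: 11 XOR 12 XOR 7 XOR 3 XOR 6 XOR 1 = 4.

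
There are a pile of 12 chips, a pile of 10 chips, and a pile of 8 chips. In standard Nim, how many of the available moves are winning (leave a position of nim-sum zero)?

3

Nim-sum: 12 ⊕ 10 ⊕ 8 = 14.
The overall nim-sum is X = 14. A pile of size p has a winning move iff p XOR X < p (reduce it to p XOR X).
  12: 12 XOR 14 = 2 < 12 — winning move (to 2).
  10: 10 XOR 14 = 4 < 10 — winning move (to 4).
  8: 8 XOR 14 = 6 < 8 — winning move (to 6).
That gives 3 winning moves.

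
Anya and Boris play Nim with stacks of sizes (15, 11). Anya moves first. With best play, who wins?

Anya wins

Nim-sum: 15 XOR 11 = 4.
The nim-sum is 4 ≠ 0, so this is an N-position: the player to move can win; Anya has a winning move.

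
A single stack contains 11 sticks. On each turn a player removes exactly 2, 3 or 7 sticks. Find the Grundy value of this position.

0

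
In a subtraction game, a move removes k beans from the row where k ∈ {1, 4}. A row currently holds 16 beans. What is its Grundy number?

Grundy values for subtraction set {1, 4}:
k:     0  1  2  3  4  5  6  7  8  9 10 11 12 13 14 15 16
g(k):  0  1  0  1  2  0  1  0  1  2  0  1  0  1  2  0  1
So g(16) = 1.

1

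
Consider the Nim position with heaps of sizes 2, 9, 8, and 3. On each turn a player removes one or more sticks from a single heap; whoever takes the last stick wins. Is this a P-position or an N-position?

Bitwise XOR of the heap sizes:
  0010  (2)
  1001  (9)
  1000  (8)
  0011  (3)
  ----
  0000  (0)
The nim-sum is 0, so this is a P-position: the player to move is in a losing position under optimal play.

P-position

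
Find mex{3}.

0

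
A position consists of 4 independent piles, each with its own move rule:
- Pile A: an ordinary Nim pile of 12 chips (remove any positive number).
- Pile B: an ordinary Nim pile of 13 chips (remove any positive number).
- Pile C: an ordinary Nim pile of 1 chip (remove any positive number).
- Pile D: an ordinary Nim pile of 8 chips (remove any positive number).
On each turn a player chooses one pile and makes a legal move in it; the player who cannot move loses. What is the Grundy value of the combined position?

Pile A is a plain Nim pile of size 12, so its Grundy value is 12.
Pile B is a plain Nim pile of size 13, so its Grundy value is 13.
Pile C is a plain Nim pile of size 1, so its Grundy value is 1.
Pile D is a plain Nim pile of size 8, so its Grundy value is 8.
By the Sprague-Grundy theorem, the Grundy value of a sum of independent games is the XOR of the component values.
Combined value = 12 XOR 13 XOR 1 XOR 8 = 8.

8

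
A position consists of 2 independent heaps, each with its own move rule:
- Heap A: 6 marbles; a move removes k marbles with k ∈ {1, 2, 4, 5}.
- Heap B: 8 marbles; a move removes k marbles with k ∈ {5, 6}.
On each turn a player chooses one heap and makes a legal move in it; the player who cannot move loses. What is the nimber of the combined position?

For heap A, compute g(0), g(1), … with moves {1, 2, 4, 5}:
g(0) = mex{} = 0
g(1) = mex{0} = 1
g(2) = mex{0,1} = 2
g(3) = mex{1,2} = 0
g(4) = mex{0,2} = 1
g(5) = mex{0,1} = 2
g(6) = mex{1,2} = 0
So g(6) = 0.
Build the Grundy sequence for heap B with g(k) = mex{g(k−s) : s ∈ {5, 6}, s ≤ k}:
g(0) = mex{} = 0
g(1) = mex{} = 0
g(2) = mex{} = 0
g(3) = mex{} = 0
g(4) = mex{} = 0
g(5) = mex{0} = 1
g(6) = mex{0} = 1
g(7) = mex{0} = 1
g(8) = mex{0} = 1
So g(8) = 1.
By the Sprague-Grundy theorem, the Grundy value of a sum of independent games is the XOR of the component values.
Combined value = 0 ⊕ 1 = 1.

1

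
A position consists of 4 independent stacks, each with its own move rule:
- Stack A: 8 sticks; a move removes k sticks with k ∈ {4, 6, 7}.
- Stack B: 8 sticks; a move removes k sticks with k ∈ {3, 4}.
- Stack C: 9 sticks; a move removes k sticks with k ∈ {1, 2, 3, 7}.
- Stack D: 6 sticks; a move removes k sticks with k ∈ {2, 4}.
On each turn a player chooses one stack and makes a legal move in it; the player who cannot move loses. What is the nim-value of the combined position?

3

Grundy values for stack A (subtraction set {4, 6, 7}):
k:     0  1  2  3  4  5  6  7  8
g(k):  0  0  0  0  1  1  1  1  2
So g(8) = 2.
Grundy values for stack B (subtraction set {3, 4}):
g(0) = mex{} = 0
g(1) = mex{} = 0
g(2) = mex{} = 0
g(3) = mex{0} = 1
g(4) = mex{0} = 1
g(5) = mex{0} = 1
g(6) = mex{0,1} = 2
g(7) = mex{1} = 0
g(8) = mex{1} = 0
So g(8) = 0.
For stack C, compute g(0), g(1), … with moves {1, 2, 3, 7}:
k:     0  1  2  3  4  5  6  7  8  9
g(k):  0  1  2  3  0  1  2  3  0  1
So g(9) = 1.
For stack D, compute g(0), g(1), … with moves {2, 4}:
k:     0  1  2  3  4  5  6
g(k):  0  0  1  1  2  2  0
So g(6) = 0.
The value of a disjunctive sum is the nim-sum of the parts.
Combined value = 2 ⊕ 0 ⊕ 1 ⊕ 0 = 3.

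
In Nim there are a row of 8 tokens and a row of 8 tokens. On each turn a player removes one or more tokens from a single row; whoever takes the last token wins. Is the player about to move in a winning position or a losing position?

Nim-sum: 8 ^ 8 = 0.
The nim-sum is 0, so this is a P-position: the player to move is in a losing position under optimal play.

Losing position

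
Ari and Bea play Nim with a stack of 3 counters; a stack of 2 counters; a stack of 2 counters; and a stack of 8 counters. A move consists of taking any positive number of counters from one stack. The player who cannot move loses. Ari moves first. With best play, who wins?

Ari wins

Write each in binary and XOR column by column:
  0011  (3)
  0010  (2)
  0010  (2)
  1000  (8)
  ----
  1011  (11)
The nim-sum is 11 ≠ 0, so this is an N-position: the player to move can win; Ari has a winning move.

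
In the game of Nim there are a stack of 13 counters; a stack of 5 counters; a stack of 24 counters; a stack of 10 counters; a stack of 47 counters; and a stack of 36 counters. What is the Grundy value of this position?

17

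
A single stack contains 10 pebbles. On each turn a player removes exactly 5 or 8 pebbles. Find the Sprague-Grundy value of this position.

2

Build the Grundy sequence with g(k) = mex{g(k−s) : s ∈ {5, 8}, s ≤ k}:
k:     0  1  2  3  4  5  6  7  8  9 10
g(k):  0  0  0  0  0  1  1  1  1  1  2
So g(10) = 2.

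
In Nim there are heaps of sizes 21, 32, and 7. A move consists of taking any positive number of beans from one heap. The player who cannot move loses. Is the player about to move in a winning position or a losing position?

Write each in binary and XOR column by column:
  010101  (21)
  100000  (32)
  000111  (7)
  ------
  110010  (50)
The nim-sum is 50 ≠ 0, so this is an N-position: the player to move can win.

Winning position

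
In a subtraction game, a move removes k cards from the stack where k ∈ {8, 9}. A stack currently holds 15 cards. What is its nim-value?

1

Build the Grundy sequence with g(k) = mex{g(k−s) : s ∈ {8, 9}, s ≤ k}:
k:     0  1  2  3  4  5  6  7  8  9 10 11 12 13 14 15
g(k):  0  0  0  0  0  0  0  0  1  1  1  1  1  1  1  1
So g(15) = 1.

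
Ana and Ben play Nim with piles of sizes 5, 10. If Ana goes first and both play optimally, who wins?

Ana wins

Nim-sum: 5 ^ 10 = 15.
The nim-sum is 15 ≠ 0, so this is an N-position: the player to move can win; Ana has a winning move.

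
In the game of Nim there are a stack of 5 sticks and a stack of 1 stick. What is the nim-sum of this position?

4

Compute the nim-sum pairwise:
5 ⊕ 1 = 4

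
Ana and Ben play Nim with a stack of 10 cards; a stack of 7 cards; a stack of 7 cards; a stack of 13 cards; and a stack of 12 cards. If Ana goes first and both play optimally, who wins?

Ana wins

Bitwise XOR of the heap sizes:
  1010  (10)
  0111  (7)
  0111  (7)
  1101  (13)
  1100  (12)
  ----
  1011  (11)
The nim-sum is 11 ≠ 0, so this is an N-position: the player to move can win; Ana has a winning move.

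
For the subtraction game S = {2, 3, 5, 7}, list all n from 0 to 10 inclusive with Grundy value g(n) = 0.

0, 1, 9, 10

Grundy values for subtraction set {2, 3, 5, 7}:
k:     0  1  2  3  4  5  6  7  8  9 10
g(k):  0  0  1  1  2  2  3  3  4  0  0
The P-positions (g = 0) in 0..10 are 0, 1, 9, 10.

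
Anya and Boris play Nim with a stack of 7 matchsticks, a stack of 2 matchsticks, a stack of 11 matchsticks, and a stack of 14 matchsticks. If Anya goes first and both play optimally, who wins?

Boris wins

Nim-sum: 7 ⊕ 2 ⊕ 11 ⊕ 14 = 0.
The nim-sum is 0, so this is a P-position: the player to move is in a losing position under optimal play; Anya is about to move from it and so loses — Boris wins.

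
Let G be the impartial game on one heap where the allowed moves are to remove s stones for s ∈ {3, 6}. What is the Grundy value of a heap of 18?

0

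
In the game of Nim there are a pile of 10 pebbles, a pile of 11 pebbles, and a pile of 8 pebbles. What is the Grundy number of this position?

Nim-sum: 10 ^ 11 ^ 8 = 9.

9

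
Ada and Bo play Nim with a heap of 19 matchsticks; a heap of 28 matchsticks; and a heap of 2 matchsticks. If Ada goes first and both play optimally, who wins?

Compute the nim-sum pairwise:
19 ^ 28 = 15
15 ^ 2 = 13
The nim-sum is 13 ≠ 0, so this is an N-position: the player to move can win; Ada has a winning move.

Ada wins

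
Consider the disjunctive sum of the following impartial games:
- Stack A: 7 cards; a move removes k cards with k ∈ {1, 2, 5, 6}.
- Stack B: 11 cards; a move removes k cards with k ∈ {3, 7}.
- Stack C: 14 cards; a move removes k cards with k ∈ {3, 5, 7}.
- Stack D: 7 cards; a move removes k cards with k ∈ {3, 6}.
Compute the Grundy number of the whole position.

Grundy values for stack A (subtraction set {1, 2, 5, 6}):
g(0) = mex{} = 0
g(1) = mex{0} = 1
g(2) = mex{0,1} = 2
g(3) = mex{1,2} = 0
g(4) = mex{0,2} = 1
g(5) = mex{0,1} = 2
g(6) = mex{0,1,2} = 3
g(7) = mex{1,2,3} = 0
So g(7) = 0.
Build the Grundy sequence for stack B with g(k) = mex{g(k−s) : s ∈ {3, 7}, s ≤ k}:
k:     0  1  2  3  4  5  6  7  8  9 10 11
g(k):  0  0  0  1  1  1  0  2  2  1  0  0
So g(11) = 0.
Build the Grundy sequence for stack C with g(k) = mex{g(k−s) : s ∈ {3, 5, 7}, s ≤ k}:
k:     0  1  2  3  4  5  6  7  8  9 10 11 12 13 14
g(k):  0  0  0  1  1  1  2  2  2  3  0  0  0  1  1
So g(14) = 1.
Build the Grundy sequence for stack D with g(k) = mex{g(k−s) : s ∈ {3, 6}, s ≤ k}:
g(0) = mex{} = 0
g(1) = mex{} = 0
g(2) = mex{} = 0
g(3) = mex{0} = 1
g(4) = mex{0} = 1
g(5) = mex{0} = 1
g(6) = mex{0,1} = 2
g(7) = mex{0,1} = 2
So g(7) = 2.
By the Sprague-Grundy theorem, the Grundy value of a sum of independent games is the XOR of the component values.
Combined value = 0 ⊕ 0 ⊕ 1 ⊕ 2 = 3.

3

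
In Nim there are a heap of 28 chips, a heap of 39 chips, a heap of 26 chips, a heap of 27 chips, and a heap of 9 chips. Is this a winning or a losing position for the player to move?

Compute the nim-sum pairwise:
28 XOR 39 = 59
59 XOR 26 = 33
33 XOR 27 = 58
58 XOR 9 = 51
The nim-sum is 51 ≠ 0, so this is an N-position: the player to move can win.

Winning position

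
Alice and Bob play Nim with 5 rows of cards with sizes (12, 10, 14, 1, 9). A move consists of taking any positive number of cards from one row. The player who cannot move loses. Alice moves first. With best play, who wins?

Bob wins

Compute the nim-sum pairwise:
12 ⊕ 10 = 6
6 ⊕ 14 = 8
8 ⊕ 1 = 9
9 ⊕ 9 = 0
The nim-sum is 0, so this is a P-position: the player to move is in a losing position under optimal play; Alice is about to move from it and so loses — Bob wins.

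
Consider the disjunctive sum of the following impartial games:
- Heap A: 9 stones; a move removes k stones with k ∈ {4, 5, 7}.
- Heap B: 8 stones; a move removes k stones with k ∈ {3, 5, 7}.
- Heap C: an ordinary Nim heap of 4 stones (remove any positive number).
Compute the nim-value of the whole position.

4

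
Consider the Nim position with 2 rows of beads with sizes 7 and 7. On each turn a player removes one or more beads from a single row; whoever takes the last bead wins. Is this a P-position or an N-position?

Compute the nim-sum pairwise:
7 XOR 7 = 0
The nim-sum is 0, so this is a P-position: the player to move is in a losing position under optimal play.

P-position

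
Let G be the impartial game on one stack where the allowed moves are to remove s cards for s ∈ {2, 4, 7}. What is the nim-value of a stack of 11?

Build the Grundy sequence with g(k) = mex{g(k−s) : s ∈ {2, 4, 7}, s ≤ k}:
g(0) = mex{} = 0
g(1) = mex{} = 0
g(2) = mex{0} = 1
g(3) = mex{0} = 1
g(4) = mex{0,1} = 2
g(5) = mex{0,1} = 2
g(6) = mex{1,2} = 0
g(7) = mex{0,1,2} = 3
g(8) = mex{0,2} = 1
g(9) = mex{1,2,3} = 0
g(10) = mex{0,1} = 2
g(11) = mex{0,2,3} = 1
So g(11) = 1.

1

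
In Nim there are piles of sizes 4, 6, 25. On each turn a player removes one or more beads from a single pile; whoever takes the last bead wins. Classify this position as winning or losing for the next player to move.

Winning position

Nim-sum: 4 XOR 6 XOR 25 = 27.
The nim-sum is 27 ≠ 0, so this is an N-position: the player to move can win.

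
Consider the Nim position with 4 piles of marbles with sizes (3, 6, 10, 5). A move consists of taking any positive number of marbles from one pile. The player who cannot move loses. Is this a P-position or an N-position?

N-position

Compute the nim-sum pairwise:
3 ^ 6 = 5
5 ^ 10 = 15
15 ^ 5 = 10
The nim-sum is 10 ≠ 0, so this is an N-position: the player to move can win.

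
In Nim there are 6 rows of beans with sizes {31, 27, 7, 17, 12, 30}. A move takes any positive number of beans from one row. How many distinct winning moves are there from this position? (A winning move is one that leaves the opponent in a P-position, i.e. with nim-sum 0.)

Compute the nim-sum pairwise:
31 ⊕ 27 = 4
4 ⊕ 7 = 3
3 ⊕ 17 = 18
18 ⊕ 12 = 30
30 ⊕ 30 = 0
The nim-sum is already 0, so every move leaves a nonzero nim-sum — there are no winning moves.

0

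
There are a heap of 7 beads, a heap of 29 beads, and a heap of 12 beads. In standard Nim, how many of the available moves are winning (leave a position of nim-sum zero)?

1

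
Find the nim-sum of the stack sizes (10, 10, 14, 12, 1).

3

Compute the nim-sum pairwise:
10 XOR 10 = 0
0 XOR 14 = 14
14 XOR 12 = 2
2 XOR 1 = 3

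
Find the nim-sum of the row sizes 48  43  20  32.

47

Compute the nim-sum pairwise:
48 ^ 43 = 27
27 ^ 20 = 15
15 ^ 32 = 47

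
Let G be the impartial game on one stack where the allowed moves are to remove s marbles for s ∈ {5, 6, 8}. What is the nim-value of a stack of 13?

Compute g(0), g(1), … for moves {5, 6, 8}:
g(0) = mex{} = 0
g(1) = mex{} = 0
g(2) = mex{} = 0
g(3) = mex{} = 0
g(4) = mex{} = 0
g(5) = mex{0} = 1
g(6) = mex{0} = 1
g(7) = mex{0} = 1
g(8) = mex{0} = 1
g(9) = mex{0} = 1
g(10) = mex{0,1} = 2
g(11) = mex{0,1} = 2
g(12) = mex{0,1} = 2
g(13) = mex{1} = 0
So g(13) = 0.

0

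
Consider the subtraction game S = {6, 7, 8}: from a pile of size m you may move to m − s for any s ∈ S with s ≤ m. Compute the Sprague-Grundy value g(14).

0

Grundy values for subtraction set {6, 7, 8}:
k:     0  1  2  3  4  5  6  7  8  9 10 11 12 13 14
g(k):  0  0  0  0  0  0  1  1  1  1  1  1  2  2  0
So g(14) = 0.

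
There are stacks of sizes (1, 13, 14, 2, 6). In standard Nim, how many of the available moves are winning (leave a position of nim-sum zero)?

3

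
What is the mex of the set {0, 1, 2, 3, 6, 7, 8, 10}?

4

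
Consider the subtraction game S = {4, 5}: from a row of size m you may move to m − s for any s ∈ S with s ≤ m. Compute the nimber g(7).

1

Build the Grundy sequence with g(k) = mex{g(k−s) : s ∈ {4, 5}, s ≤ k}:
k:     0  1  2  3  4  5  6  7
g(k):  0  0  0  0  1  1  1  1
So g(7) = 1.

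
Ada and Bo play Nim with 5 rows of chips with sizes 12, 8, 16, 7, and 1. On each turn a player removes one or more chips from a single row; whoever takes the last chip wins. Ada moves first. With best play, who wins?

In binary:
  01100  (12)
  01000  (8)
  10000  (16)
  00111  (7)
  00001  (1)
  -----
  10010  (18)
The nim-sum is 18 ≠ 0, so this is an N-position: the player to move can win; Ada has a winning move.

Ada wins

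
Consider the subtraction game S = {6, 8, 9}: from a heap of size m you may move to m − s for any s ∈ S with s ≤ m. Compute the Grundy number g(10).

1

Compute g(0), g(1), … for moves {6, 8, 9}:
k:     0  1  2  3  4  5  6  7  8  9 10
g(k):  0  0  0  0  0  0  1  1  1  1  1
So g(10) = 1.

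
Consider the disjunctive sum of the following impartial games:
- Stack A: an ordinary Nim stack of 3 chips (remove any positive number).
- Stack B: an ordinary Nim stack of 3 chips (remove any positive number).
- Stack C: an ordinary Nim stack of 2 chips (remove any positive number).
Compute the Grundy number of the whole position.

2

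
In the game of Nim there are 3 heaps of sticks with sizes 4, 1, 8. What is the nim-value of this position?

13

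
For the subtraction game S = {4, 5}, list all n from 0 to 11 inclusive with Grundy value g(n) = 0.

Build the Grundy sequence with g(k) = mex{g(k−s) : s ∈ {4, 5}, s ≤ k}:
k:     0  1  2  3  4  5  6  7  8  9 10 11
g(k):  0  0  0  0  1  1  1  1  2  0  0  0
The P-positions (g = 0) in 0..11 are 0, 1, 2, 3, 9, 10, 11.

0, 1, 2, 3, 9, 10, 11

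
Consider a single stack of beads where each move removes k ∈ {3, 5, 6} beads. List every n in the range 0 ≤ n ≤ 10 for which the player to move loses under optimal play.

0, 1, 2, 9, 10

Build the Grundy sequence with g(k) = mex{g(k−s) : s ∈ {3, 5, 6}, s ≤ k}:
g(0) = mex{} = 0
g(1) = mex{} = 0
g(2) = mex{} = 0
g(3) = mex{0} = 1
g(4) = mex{0} = 1
g(5) = mex{0} = 1
g(6) = mex{0,1} = 2
g(7) = mex{0,1} = 2
g(8) = mex{0,1} = 2
g(9) = mex{1,2} = 0
g(10) = mex{1,2} = 0
The P-positions (g = 0) in 0..10 are 0, 1, 2, 9, 10.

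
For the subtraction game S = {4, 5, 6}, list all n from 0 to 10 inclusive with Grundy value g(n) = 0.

0, 1, 2, 3, 10

Grundy values for subtraction set {4, 5, 6}:
g(0) = mex{} = 0
g(1) = mex{} = 0
g(2) = mex{} = 0
g(3) = mex{} = 0
g(4) = mex{0} = 1
g(5) = mex{0} = 1
g(6) = mex{0} = 1
g(7) = mex{0} = 1
g(8) = mex{0,1} = 2
g(9) = mex{0,1} = 2
g(10) = mex{1} = 0
The P-positions (g = 0) in 0..10 are 0, 1, 2, 3, 10.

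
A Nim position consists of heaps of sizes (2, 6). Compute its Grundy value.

4

Bitwise XOR of the heap sizes:
  010  (2)
  110  (6)
  ---
  100  (4)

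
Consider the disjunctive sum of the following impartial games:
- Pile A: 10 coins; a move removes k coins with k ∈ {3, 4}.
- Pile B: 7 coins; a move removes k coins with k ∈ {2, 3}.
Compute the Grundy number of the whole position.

0

Grundy values for pile A (subtraction set {3, 4}):
k:     0  1  2  3  4  5  6  7  8  9 10
g(k):  0  0  0  1  1  1  2  0  0  0  1
So g(10) = 1.
Build the Grundy sequence for pile B with g(k) = mex{g(k−s) : s ∈ {2, 3}, s ≤ k}:
g(0) = mex{} = 0
g(1) = mex{} = 0
g(2) = mex{0} = 1
g(3) = mex{0} = 1
g(4) = mex{0,1} = 2
g(5) = mex{1} = 0
g(6) = mex{1,2} = 0
g(7) = mex{0,2} = 1
So g(7) = 1.
The value of a disjunctive sum is the nim-sum of the parts.
Combined value = 1 ⊕ 1 = 0.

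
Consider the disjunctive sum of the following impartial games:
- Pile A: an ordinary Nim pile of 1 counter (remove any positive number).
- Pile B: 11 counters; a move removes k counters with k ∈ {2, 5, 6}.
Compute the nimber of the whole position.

Pile A is a plain Nim pile of size 1, so its Grundy value is 1.
Grundy values for pile B (subtraction set {2, 5, 6}):
k:     0  1  2  3  4  5  6  7  8  9 10 11
g(k):  0  0  1  1  0  2  1  3  0  2  1  0
So g(11) = 0.
By the Sprague-Grundy theorem, the Grundy value of a sum of independent games is the XOR of the component values.
Combined value = 1 XOR 0 = 1.

1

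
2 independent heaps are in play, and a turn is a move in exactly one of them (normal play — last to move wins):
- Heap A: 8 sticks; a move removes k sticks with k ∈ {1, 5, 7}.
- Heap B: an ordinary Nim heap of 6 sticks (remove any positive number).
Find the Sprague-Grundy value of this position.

6

Build the Grundy sequence for heap A with g(k) = mex{g(k−s) : s ∈ {1, 5, 7}, s ≤ k}:
g(0) = mex{} = 0
g(1) = mex{0} = 1
g(2) = mex{1} = 0
g(3) = mex{0} = 1
g(4) = mex{1} = 0
g(5) = mex{0} = 1
g(6) = mex{1} = 0
g(7) = mex{0} = 1
g(8) = mex{1} = 0
So g(8) = 0.
Heap B is a plain Nim heap of size 6, so its Grundy value is 6.
The value of a disjunctive sum is the nim-sum of the parts.
Combined value = 0 ⊕ 6 = 6.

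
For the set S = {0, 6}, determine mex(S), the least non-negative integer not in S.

0 is in the set but 1 is not, so the mex is 1.

1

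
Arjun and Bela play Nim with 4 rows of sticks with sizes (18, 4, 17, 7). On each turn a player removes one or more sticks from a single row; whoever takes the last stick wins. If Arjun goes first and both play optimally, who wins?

Compute the nim-sum pairwise:
18 XOR 4 = 22
22 XOR 17 = 7
7 XOR 7 = 0
The nim-sum is 0, so this is a P-position: the player to move is in a losing position under optimal play; Arjun is about to move from it and so loses — Bela wins.

Bela wins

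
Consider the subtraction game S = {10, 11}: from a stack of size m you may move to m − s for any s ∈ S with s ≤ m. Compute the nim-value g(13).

1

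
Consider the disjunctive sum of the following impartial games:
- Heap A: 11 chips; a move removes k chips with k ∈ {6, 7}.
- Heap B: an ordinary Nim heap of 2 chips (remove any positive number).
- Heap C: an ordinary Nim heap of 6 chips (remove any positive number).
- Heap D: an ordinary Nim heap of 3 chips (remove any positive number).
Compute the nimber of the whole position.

Grundy values for heap A (subtraction set {6, 7}):
g(0) = mex{} = 0
g(1) = mex{} = 0
g(2) = mex{} = 0
g(3) = mex{} = 0
g(4) = mex{} = 0
g(5) = mex{} = 0
g(6) = mex{0} = 1
g(7) = mex{0} = 1
g(8) = mex{0} = 1
g(9) = mex{0} = 1
g(10) = mex{0} = 1
g(11) = mex{0} = 1
So g(11) = 1.
Heap B is a plain Nim heap of size 2, so its Grundy value is 2.
Heap C is a plain Nim heap of size 6, so its Grundy value is 6.
Heap D is a plain Nim heap of size 3, so its Grundy value is 3.
By the Sprague-Grundy theorem, the Grundy value of a sum of independent games is the XOR of the component values.
Combined value = 1 XOR 2 XOR 6 XOR 3 = 6.

6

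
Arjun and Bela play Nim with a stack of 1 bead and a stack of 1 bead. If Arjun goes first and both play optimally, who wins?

Bela wins

Compute the nim-sum pairwise:
1 ⊕ 1 = 0
The nim-sum is 0, so this is a P-position: the player to move is in a losing position under optimal play; Arjun is about to move from it and so loses — Bela wins.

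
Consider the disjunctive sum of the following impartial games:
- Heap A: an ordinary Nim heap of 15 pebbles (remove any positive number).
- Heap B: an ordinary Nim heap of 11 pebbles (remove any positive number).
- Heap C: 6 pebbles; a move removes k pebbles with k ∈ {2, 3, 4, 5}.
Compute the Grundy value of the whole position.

Heap A is a plain Nim heap of size 15, so its Grundy value is 15.
Heap B is a plain Nim heap of size 11, so its Grundy value is 11.
For heap C, compute g(0), g(1), … with moves {2, 3, 4, 5}:
k:     0  1  2  3  4  5  6
g(k):  0  0  1  1  2  2  3
So g(6) = 3.
The value of a disjunctive sum is the nim-sum of the parts.
Combined value = 15 XOR 11 XOR 3 = 7.

7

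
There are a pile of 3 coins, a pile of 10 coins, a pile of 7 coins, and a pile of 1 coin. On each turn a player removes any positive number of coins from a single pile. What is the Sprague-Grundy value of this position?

15

Bitwise XOR of the heap sizes:
  0011  (3)
  1010  (10)
  0111  (7)
  0001  (1)
  ----
  1111  (15)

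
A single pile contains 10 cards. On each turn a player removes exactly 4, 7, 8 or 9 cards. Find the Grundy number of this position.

Compute g(0), g(1), … for moves {4, 7, 8, 9}:
k:     0  1  2  3  4  5  6  7  8  9 10
g(k):  0  0  0  0  1  1  1  1  2  2  2
So g(10) = 2.

2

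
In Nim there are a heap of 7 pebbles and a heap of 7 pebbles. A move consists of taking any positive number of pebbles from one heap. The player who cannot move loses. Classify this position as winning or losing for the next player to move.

Losing position

Nim-sum: 7 XOR 7 = 0.
The nim-sum is 0, so this is a P-position: the player to move is in a losing position under optimal play.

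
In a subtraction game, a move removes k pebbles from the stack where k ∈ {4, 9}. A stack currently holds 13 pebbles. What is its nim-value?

Build the Grundy sequence with g(k) = mex{g(k−s) : s ∈ {4, 9}, s ≤ k}:
k:     0  1  2  3  4  5  6  7  8  9 10 11 12 13
g(k):  0  0  0  0  1  1  1  1  0  2  2  2  1  0
So g(13) = 0.

0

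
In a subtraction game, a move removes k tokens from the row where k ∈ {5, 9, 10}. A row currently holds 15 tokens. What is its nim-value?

0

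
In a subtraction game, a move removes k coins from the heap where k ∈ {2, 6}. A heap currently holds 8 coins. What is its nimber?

Build the Grundy sequence with g(k) = mex{g(k−s) : s ∈ {2, 6}, s ≤ k}:
g(0) = mex{} = 0
g(1) = mex{} = 0
g(2) = mex{0} = 1
g(3) = mex{0} = 1
g(4) = mex{1} = 0
g(5) = mex{1} = 0
g(6) = mex{0} = 1
g(7) = mex{0} = 1
g(8) = mex{1} = 0
So g(8) = 0.

0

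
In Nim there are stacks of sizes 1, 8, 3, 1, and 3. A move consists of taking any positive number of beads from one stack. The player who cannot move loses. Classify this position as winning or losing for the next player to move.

Compute the nim-sum pairwise:
1 XOR 8 = 9
9 XOR 3 = 10
10 XOR 1 = 11
11 XOR 3 = 8
The nim-sum is 8 ≠ 0, so this is an N-position: the player to move can win.

Winning position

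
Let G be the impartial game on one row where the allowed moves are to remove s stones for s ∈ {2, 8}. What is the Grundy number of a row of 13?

1

Grundy values for subtraction set {2, 8}:
g(0) = mex{} = 0
g(1) = mex{} = 0
g(2) = mex{0} = 1
g(3) = mex{0} = 1
g(4) = mex{1} = 0
g(5) = mex{1} = 0
g(6) = mex{0} = 1
g(7) = mex{0} = 1
g(8) = mex{0,1} = 2
g(9) = mex{0,1} = 2
g(10) = mex{1,2} = 0
g(11) = mex{1,2} = 0
g(12) = mex{0} = 1
g(13) = mex{0} = 1
So g(13) = 1.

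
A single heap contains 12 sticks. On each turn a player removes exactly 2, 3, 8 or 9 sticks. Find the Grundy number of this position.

Build the Grundy sequence with g(k) = mex{g(k−s) : s ∈ {2, 3, 8, 9}, s ≤ k}:
g(0) = mex{} = 0
g(1) = mex{} = 0
g(2) = mex{0} = 1
g(3) = mex{0} = 1
g(4) = mex{0,1} = 2
g(5) = mex{1} = 0
g(6) = mex{1,2} = 0
g(7) = mex{0,2} = 1
g(8) = mex{0} = 1
g(9) = mex{0,1} = 2
g(10) = mex{0,1} = 2
g(11) = mex{1,2} = 0
g(12) = mex{1,2} = 0
So g(12) = 0.

0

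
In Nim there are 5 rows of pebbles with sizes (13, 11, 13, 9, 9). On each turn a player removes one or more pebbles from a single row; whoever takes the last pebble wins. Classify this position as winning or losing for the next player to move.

Compute the nim-sum pairwise:
13 ⊕ 11 = 6
6 ⊕ 13 = 11
11 ⊕ 9 = 2
2 ⊕ 9 = 11
The nim-sum is 11 ≠ 0, so this is an N-position: the player to move can win.

Winning position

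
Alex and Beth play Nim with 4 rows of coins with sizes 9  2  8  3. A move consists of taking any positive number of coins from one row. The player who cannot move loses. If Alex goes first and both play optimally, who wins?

Beth wins

Write each in binary and XOR column by column:
  1001  (9)
  0010  (2)
  1000  (8)
  0011  (3)
  ----
  0000  (0)
The nim-sum is 0, so this is a P-position: the player to move is in a losing position under optimal play; Alex is about to move from it and so loses — Beth wins.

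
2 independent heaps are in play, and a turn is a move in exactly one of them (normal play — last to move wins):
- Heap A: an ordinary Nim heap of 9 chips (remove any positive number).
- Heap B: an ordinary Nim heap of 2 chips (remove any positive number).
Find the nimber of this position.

Heap A is a plain Nim heap of size 9, so its Grundy value is 9.
Heap B is a plain Nim heap of size 2, so its Grundy value is 2.
The value of a disjunctive sum is the nim-sum of the parts.
Combined value = 9 ⊕ 2 = 11.

11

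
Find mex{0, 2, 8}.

1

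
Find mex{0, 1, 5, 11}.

2

The values 0, 1 are all present; 2 is the first non-negative integer missing from the set.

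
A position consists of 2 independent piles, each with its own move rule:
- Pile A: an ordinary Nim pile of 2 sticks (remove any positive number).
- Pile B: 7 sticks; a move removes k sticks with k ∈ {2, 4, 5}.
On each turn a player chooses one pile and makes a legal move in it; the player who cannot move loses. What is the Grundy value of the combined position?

Pile A is a plain Nim pile of size 2, so its Grundy value is 2.
Grundy values for pile B (subtraction set {2, 4, 5}):
g(0) = mex{} = 0
g(1) = mex{} = 0
g(2) = mex{0} = 1
g(3) = mex{0} = 1
g(4) = mex{0,1} = 2
g(5) = mex{0,1} = 2
g(6) = mex{0,1,2} = 3
g(7) = mex{1,2} = 0
So g(7) = 0.
By the Sprague-Grundy theorem, the Grundy value of a sum of independent games is the XOR of the component values.
Combined value = 2 XOR 0 = 2.

2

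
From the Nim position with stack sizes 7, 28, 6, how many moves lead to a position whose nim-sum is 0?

Compute the nim-sum pairwise:
7 ^ 28 = 27
27 ^ 6 = 29
The overall nim-sum is X = 29. A stack of size p has a winning move iff p XOR X < p (reduce it to p XOR X).
  7: 7 XOR 29 = 26 ≥ 7 — no move.
  28: 28 XOR 29 = 1 < 28 — winning move (to 1).
  6: 6 XOR 29 = 27 ≥ 6 — no move.
That gives 1 winning move.

1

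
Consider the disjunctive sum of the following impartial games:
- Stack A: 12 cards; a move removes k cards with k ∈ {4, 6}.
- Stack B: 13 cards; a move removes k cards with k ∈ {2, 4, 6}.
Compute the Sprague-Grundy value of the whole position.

2

Grundy values for stack A (subtraction set {4, 6}):
g(0) = mex{} = 0
g(1) = mex{} = 0
g(2) = mex{} = 0
g(3) = mex{} = 0
g(4) = mex{0} = 1
g(5) = mex{0} = 1
g(6) = mex{0} = 1
g(7) = mex{0} = 1
g(8) = mex{0,1} = 2
g(9) = mex{0,1} = 2
g(10) = mex{1} = 0
g(11) = mex{1} = 0
g(12) = mex{1,2} = 0
So g(12) = 0.
Grundy values for stack B (subtraction set {2, 4, 6}):
g(0) = mex{} = 0
g(1) = mex{} = 0
g(2) = mex{0} = 1
g(3) = mex{0} = 1
g(4) = mex{0,1} = 2
g(5) = mex{0,1} = 2
g(6) = mex{0,1,2} = 3
g(7) = mex{0,1,2} = 3
g(8) = mex{1,2,3} = 0
g(9) = mex{1,2,3} = 0
g(10) = mex{0,2,3} = 1
g(11) = mex{0,2,3} = 1
g(12) = mex{0,1,3} = 2
g(13) = mex{0,1,3} = 2
So g(13) = 2.
By the Sprague-Grundy theorem, the Grundy value of a sum of independent games is the XOR of the component values.
Combined value = 0 ⊕ 2 = 2.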